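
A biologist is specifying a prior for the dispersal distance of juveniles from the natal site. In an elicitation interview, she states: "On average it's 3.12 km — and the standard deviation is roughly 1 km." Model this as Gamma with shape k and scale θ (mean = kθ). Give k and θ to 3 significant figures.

For Gamma(k, scale θ): mean = kθ, variance = kθ², so CV = 1/√k.
CV = SD/mean = 1/3.12 = 0.3205, hence k = 1/CV² = 9.73.
Then θ = mean/k = 3.12/9.73 = 0.321.

k ≈ 9.73, θ ≈ 0.321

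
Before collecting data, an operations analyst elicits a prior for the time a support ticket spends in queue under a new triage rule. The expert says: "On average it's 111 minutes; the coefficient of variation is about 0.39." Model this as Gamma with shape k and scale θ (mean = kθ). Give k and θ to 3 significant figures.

k ≈ 6.57, θ ≈ 16.9

For Gamma(k, scale θ): mean = kθ, variance = kθ², so CV = 1/√k.
CV = 0.39, hence k = 1/CV² = 6.57.
Then θ = mean/k = 111/6.57 = 16.9.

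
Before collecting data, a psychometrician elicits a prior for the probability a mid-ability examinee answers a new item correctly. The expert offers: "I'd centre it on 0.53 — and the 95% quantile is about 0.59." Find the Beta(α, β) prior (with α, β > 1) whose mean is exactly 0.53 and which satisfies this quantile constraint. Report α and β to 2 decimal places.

α ≈ 98.16, β ≈ 87.04

With mean 0.53 fixed, write α = 0.53s, β = 0.47s where s = α+β.
Need P(θ < 0.59) = 0.95 under Beta(0.53s, 0.47s). Normal approximation: (q−m)/√(m(1−m)/s) ≈ z_{0.95} = 1.64, so s ≈ 0.53·0.47·(1.64)²/(0.59−0.53)² = 187.2.
At s = 187.2: P(θ<0.59) ≈ 0.951. Adjusting to match 0.95 gives s ≈ 185.20.
So α = 0.53·185.20 ≈ 98.16, β = 0.47·185.20 ≈ 87.04.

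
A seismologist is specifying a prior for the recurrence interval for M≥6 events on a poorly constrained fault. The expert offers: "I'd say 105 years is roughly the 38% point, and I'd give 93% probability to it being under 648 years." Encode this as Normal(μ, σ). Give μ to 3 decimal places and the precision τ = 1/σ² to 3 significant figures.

μ = 198.122, τ = 1.08e-05

For Normal(μ,σ), the p-quantile is μ + z_p·σ. Here z_{0.38} = -0.3055, z_{0.93} = 1.476.
So 105 = μ − 0.3055σ and 648 = μ + 1.476σ.
Subtracting: σ = (648 − 105)/(1.476 − (-0.3055)) = 304.838.
Then μ = 105 − (-0.3055)·304.838 = 198.122.
Precision τ = 1/σ² = 1/304.8² = 1.08e-05.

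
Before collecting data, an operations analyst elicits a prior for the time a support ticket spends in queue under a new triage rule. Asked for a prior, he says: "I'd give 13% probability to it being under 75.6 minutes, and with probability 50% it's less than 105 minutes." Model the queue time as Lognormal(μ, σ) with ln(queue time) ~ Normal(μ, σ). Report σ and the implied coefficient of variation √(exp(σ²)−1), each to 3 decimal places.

If T ~ Lognormal(μ,σ) then ln T ~ Normal(μ,σ), so the p-quantile of ln T is μ + z_p·σ.
ln(75.6) = 4.325 and ln(105) = 4.654; z_{0.13} = -1.126, z_{0.5} = 0.
σ = (4.654 − 4.325)/(0 − (-1.126)) = 0.292.
μ = 4.325 − (-1.126)·0.292 = 4.654.
CV = √(exp(σ²)−1) = √(exp(0.0851)−1) = 0.298.

σ ≈ 0.292, CV ≈ 0.298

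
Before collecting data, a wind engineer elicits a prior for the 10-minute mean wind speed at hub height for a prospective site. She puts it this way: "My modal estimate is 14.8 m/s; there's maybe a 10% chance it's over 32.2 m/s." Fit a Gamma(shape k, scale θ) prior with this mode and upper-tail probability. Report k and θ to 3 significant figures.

Gamma(k,θ) with k>1 has mode (k−1)θ, so θ = 14.8/(k−1).
Need P(X < 32.2) = 0.9 with θ tied to k this way. Start at k = 2, θ = 14.8: P(X<32.2) ≈ 0.639.
Too low — raise k to concentrate. Iterating converges to k ≈ 4.18.
Then θ = 14.8/(4.18−1) ≈ 4.65.

k ≈ 4.18, θ ≈ 4.65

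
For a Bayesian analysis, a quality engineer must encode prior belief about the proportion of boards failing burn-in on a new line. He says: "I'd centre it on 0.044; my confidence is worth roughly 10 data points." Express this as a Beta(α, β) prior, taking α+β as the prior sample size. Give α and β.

α = 0.44, β = 9.56

Under the effective-sample-size interpretation, Beta(α, β) has prior mean α/(α+β) and prior sample size α+β.
So α+β = 10 and α/(α+β) = 0.044, giving α = 0.044·10 = 0.44 and β = 10 − 0.44 = 9.56.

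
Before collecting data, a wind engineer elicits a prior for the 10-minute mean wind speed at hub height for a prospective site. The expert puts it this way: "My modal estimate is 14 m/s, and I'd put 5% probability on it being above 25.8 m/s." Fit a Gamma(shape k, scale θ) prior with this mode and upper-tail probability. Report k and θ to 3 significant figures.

k ≈ 8.45, θ ≈ 1.88

Gamma(k,θ) with k>1 has mode (k−1)θ, so θ = 14/(k−1).
Need P(X < 25.8) = 0.95 with θ tied to k this way. Start at k = 2, θ = 14: P(X<25.8) ≈ 0.550.
Too low — raise k to concentrate. Iterating converges to k ≈ 8.45.
Then θ = 14/(8.45−1) ≈ 1.88.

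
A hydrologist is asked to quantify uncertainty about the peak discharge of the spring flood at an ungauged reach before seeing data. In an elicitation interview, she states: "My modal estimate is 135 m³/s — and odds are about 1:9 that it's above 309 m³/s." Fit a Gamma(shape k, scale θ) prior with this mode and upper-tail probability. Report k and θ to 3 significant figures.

k ≈ 3.8, θ ≈ 48.1

Gamma(k,θ) with k>1 has mode (k−1)θ, so θ = 135/(k−1).
Need P(X < 309) = 0.9 with θ tied to k this way. Start at k = 2, θ = 135: P(X<309) ≈ 0.667.
Too low — raise k to concentrate. Iterating converges to k ≈ 3.8.
Then θ = 135/(3.8−1) ≈ 48.1.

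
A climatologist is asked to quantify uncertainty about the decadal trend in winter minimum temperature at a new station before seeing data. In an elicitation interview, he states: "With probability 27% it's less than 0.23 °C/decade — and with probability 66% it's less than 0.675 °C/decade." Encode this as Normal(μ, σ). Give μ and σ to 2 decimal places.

μ = 0.50, σ = 0.43

The p-quantile of Normal(μ,σ) is μ + z_p·σ, with z_{0.27} = -0.6128 and z_{0.66} = 0.4125.
Eliminate σ: μ = (z₂·x₁ − z₁·x₂)/(z₂ − z₁) = (0.4125·0.23 − (-0.6128)·0.675)/1.025 = 0.50.
Then σ = (x₂ − x₁)/(z₂ − z₁) = (0.675 − 0.23)/1.025 = 0.43.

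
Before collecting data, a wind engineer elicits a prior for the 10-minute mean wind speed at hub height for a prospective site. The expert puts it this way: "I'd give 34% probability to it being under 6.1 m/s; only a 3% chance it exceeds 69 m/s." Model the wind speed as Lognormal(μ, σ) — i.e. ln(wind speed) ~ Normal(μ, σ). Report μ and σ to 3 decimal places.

μ ≈ 2.245, σ ≈ 1.058

If T ~ Lognormal(μ,σ) then ln T ~ Normal(μ,σ), so the p-quantile of ln T is μ + z_p·σ.
ln(6.1) = 1.808 and ln(69) = 4.234; z_{0.34} = -0.4125, z_{0.97} = 1.881.
σ = (4.234 − 1.808)/(1.881 − (-0.4125)) = 1.058.
μ = 1.808 − (-0.4125)·1.058 = 2.245.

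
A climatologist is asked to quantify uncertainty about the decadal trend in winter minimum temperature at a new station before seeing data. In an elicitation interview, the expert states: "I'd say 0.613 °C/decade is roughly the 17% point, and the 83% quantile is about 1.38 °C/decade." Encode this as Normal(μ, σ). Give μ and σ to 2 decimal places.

For Normal(μ,σ), the p-quantile is μ + z_p·σ. Here z_{0.17} = -0.9542, z_{0.83} = 0.9542.
So 0.613 = μ − 0.9542σ and 1.38 = μ + 0.9542σ.
Subtracting: σ = (1.38 − 0.613)/(0.9542 − (-0.9542)) = 0.40.
Then μ = 0.613 − (-0.9542)·0.40 = 1.00.

μ = 1.00, σ = 0.40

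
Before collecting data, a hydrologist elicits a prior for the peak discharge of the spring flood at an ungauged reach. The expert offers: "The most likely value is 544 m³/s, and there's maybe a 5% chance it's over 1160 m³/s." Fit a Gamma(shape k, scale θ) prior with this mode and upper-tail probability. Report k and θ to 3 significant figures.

Gamma(k,θ) with k>1 has mode (k−1)θ, so θ = 544/(k−1).
Need P(X < 1160) = 0.95 with θ tied to k this way. Start at k = 2, θ = 544: P(X<1160) ≈ 0.629.
Too low — raise k to concentrate. Iterating converges to k ≈ 5.81.
Then θ = 544/(5.81−1) ≈ 113.

k ≈ 5.81, θ ≈ 113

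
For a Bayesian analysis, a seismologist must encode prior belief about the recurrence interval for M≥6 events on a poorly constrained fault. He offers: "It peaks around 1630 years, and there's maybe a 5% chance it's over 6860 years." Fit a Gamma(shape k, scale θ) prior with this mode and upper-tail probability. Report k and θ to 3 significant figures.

Gamma(k,θ) with k>1 has mode (k−1)θ, so θ = 1630/(k−1).
Need P(X < 6860) = 0.95 with θ tied to k this way. Start at k = 2, θ = 1630: P(X<6860) ≈ 0.923.
Too low — raise k to concentrate. Iterating converges to k ≈ 2.21.
Then θ = 1630/(2.21−1) ≈ 1350.

k ≈ 2.21, θ ≈ 1350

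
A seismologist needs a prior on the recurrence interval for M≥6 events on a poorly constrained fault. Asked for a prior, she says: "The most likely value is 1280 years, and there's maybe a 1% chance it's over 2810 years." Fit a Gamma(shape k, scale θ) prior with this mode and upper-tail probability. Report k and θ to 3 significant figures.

k ≈ 8.8, θ ≈ 164

Gamma(k,θ) with k>1 has mode (k−1)θ, so θ = 1280/(k−1).
Need P(X < 2810) = 0.99 with θ tied to k this way. Start at k = 2, θ = 1280: P(X<2810) ≈ 0.644.
Too low — raise k to concentrate. Iterating converges to k ≈ 8.8.
Then θ = 1280/(8.8−1) ≈ 164.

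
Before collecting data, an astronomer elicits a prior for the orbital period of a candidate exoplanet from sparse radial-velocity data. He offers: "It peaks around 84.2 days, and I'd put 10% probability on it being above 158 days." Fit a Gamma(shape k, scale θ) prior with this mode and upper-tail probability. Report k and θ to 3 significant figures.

Gamma(k,θ) with k>1 has mode (k−1)θ, so θ = 84.2/(k−1).
Need P(X < 158) = 0.9 with θ tied to k this way. Start at k = 2, θ = 84.2: P(X<158) ≈ 0.560.
Too low — raise k to concentrate. Iterating converges to k ≈ 5.82.
Then θ = 84.2/(5.82−1) ≈ 17.5.

k ≈ 5.82, θ ≈ 17.5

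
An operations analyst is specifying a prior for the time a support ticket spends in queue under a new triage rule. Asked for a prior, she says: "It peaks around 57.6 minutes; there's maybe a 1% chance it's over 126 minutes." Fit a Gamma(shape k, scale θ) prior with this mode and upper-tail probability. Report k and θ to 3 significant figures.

Gamma(k,θ) with k>1 has mode (k−1)θ, so θ = 57.6/(k−1).
Need P(X < 126) = 0.99 with θ tied to k this way. Start at k = 2, θ = 57.6: P(X<126) ≈ 0.642.
Too low — raise k to concentrate. Iterating converges to k ≈ 8.88.
Then θ = 57.6/(8.88−1) ≈ 7.31.

k ≈ 8.88, θ ≈ 7.31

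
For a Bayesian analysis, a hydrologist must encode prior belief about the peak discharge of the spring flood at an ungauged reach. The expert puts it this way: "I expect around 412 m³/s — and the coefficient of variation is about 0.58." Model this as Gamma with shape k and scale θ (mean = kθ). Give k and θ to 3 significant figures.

For Gamma(k, scale θ): mean = kθ, variance = kθ², so CV = 1/√k.
CV = 0.58, hence k = 1/CV² = 2.97.
Then θ = mean/k = 412/2.97 = 139.

k ≈ 2.97, θ ≈ 139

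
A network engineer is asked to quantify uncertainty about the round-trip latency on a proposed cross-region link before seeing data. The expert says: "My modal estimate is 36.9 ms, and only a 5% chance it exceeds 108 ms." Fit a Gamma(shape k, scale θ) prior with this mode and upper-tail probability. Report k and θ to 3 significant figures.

k ≈ 3.31, θ ≈ 16

Gamma(k,θ) with k>1 has mode (k−1)θ, so θ = 36.9/(k−1).
Need P(X < 108) = 0.95 with θ tied to k this way. Start at k = 2, θ = 36.9: P(X<108) ≈ 0.790.
Too low — raise k to concentrate. Iterating converges to k ≈ 3.31.
Then θ = 36.9/(3.31−1) ≈ 16.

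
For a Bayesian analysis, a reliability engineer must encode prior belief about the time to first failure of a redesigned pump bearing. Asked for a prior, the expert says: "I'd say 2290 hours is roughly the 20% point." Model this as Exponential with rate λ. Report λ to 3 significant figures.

P(T < 2290.0) = 1 − e^(−λ·2290.0) = 0.2, so λ = −ln(1−0.2)/2290.0 = −ln(0.8)/2290.0 = 9.74e-05.

λ ≈ 9.74e-05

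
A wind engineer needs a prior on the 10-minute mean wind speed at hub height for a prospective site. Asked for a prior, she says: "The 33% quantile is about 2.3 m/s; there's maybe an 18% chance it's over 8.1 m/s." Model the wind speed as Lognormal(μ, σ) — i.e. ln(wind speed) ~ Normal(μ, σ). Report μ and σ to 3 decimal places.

μ ≈ 1.242, σ ≈ 0.929

If T ~ Lognormal(μ,σ) then ln T ~ Normal(μ,σ), so the p-quantile of ln T is μ + z_p·σ.
ln(2.3) = 0.8329 and ln(8.1) = 2.092; z_{0.33} = -0.4399, z_{0.82} = 0.9154.
σ = (2.092 − 0.8329)/(0.9154 − (-0.4399)) = 0.929.
μ = 0.8329 − (-0.4399)·0.929 = 1.242.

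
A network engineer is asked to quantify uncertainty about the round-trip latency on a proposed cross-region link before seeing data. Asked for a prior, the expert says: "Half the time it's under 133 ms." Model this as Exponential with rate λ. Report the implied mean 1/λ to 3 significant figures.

Exponential median = ln 2 / λ, so λ = ln 2 / 133.0 = 0.00521.
Mean = 1/λ = 192 ms.

mean ≈ 192 ms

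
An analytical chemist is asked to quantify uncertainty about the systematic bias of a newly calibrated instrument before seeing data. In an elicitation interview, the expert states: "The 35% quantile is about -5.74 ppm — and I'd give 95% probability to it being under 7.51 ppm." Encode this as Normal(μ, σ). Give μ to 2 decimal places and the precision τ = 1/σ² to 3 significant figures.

μ = -3.23, τ = 0.0235

For Normal(μ,σ), the p-quantile is μ + z_p·σ. Here z_{0.35} = -0.3853, z_{0.95} = 1.645.
So -5.74 = μ − 0.3853σ and 7.51 = μ + 1.645σ.
Subtracting: σ = (7.51 − -5.74)/(1.645 − (-0.3853)) = 6.53.
Then μ = -5.74 − (-0.3853)·6.53 = -3.23.
Precision τ = 1/σ² = 1/6.527² = 0.0235.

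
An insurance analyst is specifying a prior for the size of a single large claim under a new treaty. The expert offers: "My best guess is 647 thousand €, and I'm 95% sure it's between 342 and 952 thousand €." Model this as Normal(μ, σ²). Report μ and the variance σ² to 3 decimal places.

A symmetric 95% interval runs μ ± z·σ with z = 1.96.
Half-width = 305, so σ = 305/1.96 = 155.6151 and σ² = 24216.061.
μ is the stated best guess, 647.000.

μ = 647.000, σ² = 24216.061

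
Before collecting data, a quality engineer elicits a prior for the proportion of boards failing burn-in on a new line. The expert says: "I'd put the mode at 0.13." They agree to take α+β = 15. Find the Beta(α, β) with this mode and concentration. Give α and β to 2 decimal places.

α = 2.69, β = 12.31

For α,β > 1 the Beta mode is (α−1)/(α+β−2). With α+β = 15, the mode is (α−1)/13.
Set (α−1)/13 = 0.13 → α = 1 + 0.13·13 = 2.69.
β = 15 − α = 12.31.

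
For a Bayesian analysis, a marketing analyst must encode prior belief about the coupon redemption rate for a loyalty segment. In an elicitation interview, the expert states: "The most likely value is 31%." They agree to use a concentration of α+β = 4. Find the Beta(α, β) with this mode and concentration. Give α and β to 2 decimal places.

For α,β > 1 the Beta mode is (α−1)/(α+β−2). With α+β = 4, the mode is (α−1)/2.
Set (α−1)/2 = 0.31 → α = 1 + 0.31·2 = 1.62.
β = 4 − α = 2.38.

α = 1.62, β = 2.38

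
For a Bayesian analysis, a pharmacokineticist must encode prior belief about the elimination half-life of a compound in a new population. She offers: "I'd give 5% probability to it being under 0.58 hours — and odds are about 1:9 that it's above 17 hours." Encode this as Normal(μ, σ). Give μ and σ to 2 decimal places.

The p-quantile of Normal(μ,σ) is μ + z_p·σ, with z_{0.05} = -1.645 and z_{0.9} = 1.282.
Eliminate σ: μ = (z₂·x₁ − z₁·x₂)/(z₂ − z₁) = (1.282·0.58 − (-1.645)·17)/2.926 = 9.81.
Then σ = (x₂ − x₁)/(z₂ − z₁) = (17 − 0.58)/2.926 = 5.61.

μ = 9.81, σ = 5.61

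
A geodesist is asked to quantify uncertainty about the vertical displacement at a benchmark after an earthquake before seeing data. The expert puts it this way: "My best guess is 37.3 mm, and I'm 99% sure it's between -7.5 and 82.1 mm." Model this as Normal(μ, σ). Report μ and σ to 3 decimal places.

A symmetric 99% interval runs μ ± z·σ with z = 2.576.
Half-width = 44.8, so σ = 44.8/2.576 = 17.392.
μ is the stated best guess, 37.300.

μ = 37.300, σ = 17.392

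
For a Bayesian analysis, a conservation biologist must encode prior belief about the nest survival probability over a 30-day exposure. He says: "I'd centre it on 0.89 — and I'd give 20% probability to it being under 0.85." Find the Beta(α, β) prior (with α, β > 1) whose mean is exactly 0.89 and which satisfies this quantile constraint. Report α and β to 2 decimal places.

With mean 0.89 fixed, write α = 0.89s, β = 0.11s where s = α+β.
Need P(θ < 0.85) = 0.2 under Beta(0.89s, 0.11s). Normal approximation: (q−m)/√(m(1−m)/s) ≈ z_{0.2} = -0.842, so s ≈ 0.89·0.11·(-0.842)²/(0.85−0.89)² = 43.3.
At s = 43.3: P(θ<0.85) ≈ 0.187. Adjusting to match 0.2 gives s ≈ 37.28.
So α = 0.89·37.28 ≈ 33.18, β = 0.11·37.28 ≈ 4.10.

α ≈ 33.18, β ≈ 4.10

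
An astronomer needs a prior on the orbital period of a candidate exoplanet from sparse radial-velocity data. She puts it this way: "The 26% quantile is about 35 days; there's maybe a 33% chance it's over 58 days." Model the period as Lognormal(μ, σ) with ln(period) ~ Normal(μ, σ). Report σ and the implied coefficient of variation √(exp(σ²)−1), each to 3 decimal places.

If T ~ Lognormal(μ,σ) then ln T ~ Normal(μ,σ), so the p-quantile of ln T is μ + z_p·σ.
ln(35) = 3.555 and ln(58) = 4.06; z_{0.26} = -0.6433, z_{0.67} = 0.4399.
σ = (4.06 − 3.555)/(0.4399 − (-0.6433)) = 0.466.
μ = 3.555 − (-0.6433)·0.466 = 3.855.
CV = √(exp(σ²)−1) = √(exp(0.2174)−1) = 0.493.

σ ≈ 0.466, CV ≈ 0.493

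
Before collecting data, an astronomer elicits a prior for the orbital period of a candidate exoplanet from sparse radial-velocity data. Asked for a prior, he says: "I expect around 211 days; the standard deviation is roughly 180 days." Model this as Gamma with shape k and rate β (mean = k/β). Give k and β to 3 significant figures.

For Gamma(k, rate β): mean = k/β, variance = k/β², so CV = 1/√k.
CV = SD/mean = 180/211 = 0.8531, hence k = 1/CV² = 1.37.
Then β = k/mean = 1.37/211 = 0.00651.

k ≈ 1.37, β ≈ 0.00651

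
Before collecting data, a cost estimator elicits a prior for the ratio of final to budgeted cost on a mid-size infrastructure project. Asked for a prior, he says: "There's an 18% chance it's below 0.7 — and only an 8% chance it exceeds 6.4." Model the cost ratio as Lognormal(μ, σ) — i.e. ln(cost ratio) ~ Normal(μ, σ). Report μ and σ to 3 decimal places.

If T ~ Lognormal(μ,σ) then ln T ~ Normal(μ,σ), so the p-quantile of ln T is μ + z_p·σ.
ln(0.7) = -0.3567 and ln(6.4) = 1.856; z_{0.18} = -0.9154, z_{0.92} = 1.405.
σ = (1.856 − -0.3567)/(1.405 − (-0.9154)) = 0.954.
μ = -0.3567 − (-0.9154)·0.954 = 0.516.

μ ≈ 0.516, σ ≈ 0.954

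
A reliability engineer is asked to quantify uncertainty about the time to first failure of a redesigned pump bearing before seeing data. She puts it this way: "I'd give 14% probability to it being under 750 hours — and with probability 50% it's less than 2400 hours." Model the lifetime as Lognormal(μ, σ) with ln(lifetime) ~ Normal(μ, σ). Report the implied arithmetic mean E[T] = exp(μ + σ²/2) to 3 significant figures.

E[T] ≈ 4280 hours

If T ~ Lognormal(μ,σ) then ln T ~ Normal(μ,σ), so the p-quantile of ln T is μ + z_p·σ.
ln(750) = 6.62 and ln(2400) = 7.783; z_{0.14} = -1.08, z_{0.5} = 0.
σ = (7.783 − 6.62)/(0 − (-1.08)) = 1.077.
μ = 6.62 − (-1.08)·1.077 = 7.783.
E[T] = exp(μ + σ²/2) = exp(7.783 + 0.5796) = 4280 hours.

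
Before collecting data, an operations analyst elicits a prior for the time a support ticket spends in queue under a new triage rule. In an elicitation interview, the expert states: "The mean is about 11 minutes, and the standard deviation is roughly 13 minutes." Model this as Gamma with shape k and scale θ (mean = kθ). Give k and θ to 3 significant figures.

k ≈ 0.716, θ ≈ 15.4

For Gamma(k, scale θ): mean = kθ, variance = kθ², so CV = 1/√k.
CV = SD/mean = 13/11 = 1.182, hence k = 1/CV² = 0.716.
Then θ = mean/k = 11/0.716 = 15.4.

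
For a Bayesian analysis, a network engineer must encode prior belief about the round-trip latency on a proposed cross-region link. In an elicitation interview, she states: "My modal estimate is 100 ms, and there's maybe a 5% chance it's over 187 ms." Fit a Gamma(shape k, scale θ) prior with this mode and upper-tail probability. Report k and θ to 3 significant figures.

k ≈ 8.1, θ ≈ 14.1

Gamma(k,θ) with k>1 has mode (k−1)θ, so θ = 100/(k−1).
Need P(X < 187) = 0.95 with θ tied to k this way. Start at k = 2, θ = 100: P(X<187) ≈ 0.558.
Too low — raise k to concentrate. Iterating converges to k ≈ 8.1.
Then θ = 100/(8.1−1) ≈ 14.1.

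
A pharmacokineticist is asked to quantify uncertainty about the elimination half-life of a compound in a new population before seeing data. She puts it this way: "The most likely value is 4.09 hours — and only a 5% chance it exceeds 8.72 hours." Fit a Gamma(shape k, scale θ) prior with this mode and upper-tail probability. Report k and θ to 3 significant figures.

k ≈ 5.81, θ ≈ 0.85

Gamma(k,θ) with k>1 has mode (k−1)θ, so θ = 4.09/(k−1).
Need P(X < 8.72) = 0.95 with θ tied to k this way. Start at k = 2, θ = 4.09: P(X<8.72) ≈ 0.629.
Too low — raise k to concentrate. Iterating converges to k ≈ 5.81.
Then θ = 4.09/(5.81−1) ≈ 0.85.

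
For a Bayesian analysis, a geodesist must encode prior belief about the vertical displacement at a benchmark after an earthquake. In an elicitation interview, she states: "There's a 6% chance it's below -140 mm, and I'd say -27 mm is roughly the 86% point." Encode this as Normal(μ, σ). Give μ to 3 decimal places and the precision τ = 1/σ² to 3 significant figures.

μ = -73.327, τ = 0.000544

For Normal(μ,σ), the p-quantile is μ + z_p·σ. Here z_{0.06} = -1.555, z_{0.86} = 1.08.
So -140 = μ − 1.555σ and -27 = μ + 1.08σ.
Subtracting: σ = (-27 − -140)/(1.08 − (-1.555)) = 42.883.
Then μ = -140 − (-1.555)·42.883 = -73.327.
Precision τ = 1/σ² = 1/42.88² = 0.000544.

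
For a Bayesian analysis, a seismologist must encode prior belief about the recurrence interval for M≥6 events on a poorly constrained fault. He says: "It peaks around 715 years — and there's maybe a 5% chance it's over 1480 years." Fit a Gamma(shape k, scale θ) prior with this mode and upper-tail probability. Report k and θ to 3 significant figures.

Gamma(k,θ) with k>1 has mode (k−1)θ, so θ = 715/(k−1).
Need P(X < 1480) = 0.95 with θ tied to k this way. Start at k = 2, θ = 715: P(X<1480) ≈ 0.613.
Too low — raise k to concentrate. Iterating converges to k ≈ 6.22.
Then θ = 715/(6.22−1) ≈ 137.

k ≈ 6.22, θ ≈ 137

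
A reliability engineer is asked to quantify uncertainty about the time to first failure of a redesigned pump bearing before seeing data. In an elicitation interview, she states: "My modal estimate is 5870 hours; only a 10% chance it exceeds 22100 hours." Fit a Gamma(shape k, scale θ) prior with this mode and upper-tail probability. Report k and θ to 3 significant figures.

k ≈ 2.05, θ ≈ 5570

Gamma(k,θ) with k>1 has mode (k−1)θ, so θ = 5870/(k−1).
Need P(X < 22100) = 0.9 with θ tied to k this way. Start at k = 2, θ = 5870: P(X<22100) ≈ 0.890.
Too low — raise k to concentrate. Iterating converges to k ≈ 2.05.
Then θ = 5870/(2.05−1) ≈ 5570.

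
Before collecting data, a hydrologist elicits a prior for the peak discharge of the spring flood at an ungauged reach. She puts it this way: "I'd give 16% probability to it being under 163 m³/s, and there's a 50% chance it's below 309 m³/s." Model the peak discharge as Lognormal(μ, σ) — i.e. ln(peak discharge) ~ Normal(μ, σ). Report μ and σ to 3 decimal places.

If T ~ Lognormal(μ,σ) then ln T ~ Normal(μ,σ), so the p-quantile of ln T is μ + z_p·σ.
ln(163) = 5.094 and ln(309) = 5.733; z_{0.16} = -0.9945, z_{0.5} = 0.
σ = (5.733 − 5.094)/(0 − (-0.9945)) = 0.643.
μ = 5.094 − (-0.9945)·0.643 = 5.733.

μ ≈ 5.733, σ ≈ 0.643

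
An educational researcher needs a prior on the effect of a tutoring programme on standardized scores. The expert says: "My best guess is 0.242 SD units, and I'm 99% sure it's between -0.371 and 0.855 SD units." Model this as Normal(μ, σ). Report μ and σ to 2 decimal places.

A symmetric 99% interval runs μ ± z·σ with z = 2.576.
Half-width = 0.613, so σ = 0.613/2.576 = 0.24.
μ is the stated best guess, 0.24.

μ = 0.24, σ = 0.24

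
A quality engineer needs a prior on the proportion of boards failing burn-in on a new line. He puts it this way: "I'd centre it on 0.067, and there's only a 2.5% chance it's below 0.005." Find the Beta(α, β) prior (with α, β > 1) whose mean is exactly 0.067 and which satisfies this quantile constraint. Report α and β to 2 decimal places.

With mean 0.067 fixed, write α = 0.067s, β = 0.933s where s = α+β.
Need P(θ < 0.005) = 0.025 under Beta(0.067s, 0.933s). Normal approximation: (q−m)/√(m(1−m)/s) ≈ z_{0.025} = -1.96, so s ≈ 0.067·0.933·(-1.96)²/(0.005−0.067)² = 62.5.
At s = 62.5: P(θ<0.005) ≈ 0.000. Adjusting to match 0.025 gives s ≈ 22.19.
So α = 0.067·22.19 ≈ 1.49, β = 0.933·22.19 ≈ 20.70.

α ≈ 1.49, β ≈ 20.70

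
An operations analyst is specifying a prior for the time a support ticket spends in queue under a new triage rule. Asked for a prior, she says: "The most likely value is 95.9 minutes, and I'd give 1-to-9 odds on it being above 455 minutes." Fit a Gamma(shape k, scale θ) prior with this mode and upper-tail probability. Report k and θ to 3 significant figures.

Gamma(k,θ) with k>1 has mode (k−1)θ, so θ = 95.9/(k−1).
Need P(X < 455) = 0.9 with θ tied to k this way. Start at k = 2, θ = 95.9: P(X<455) ≈ 0.950.
Too high — lower k to spread out. Iterating converges to k ≈ 1.74.
Then θ = 95.9/(1.74−1) ≈ 130.

k ≈ 1.74, θ ≈ 130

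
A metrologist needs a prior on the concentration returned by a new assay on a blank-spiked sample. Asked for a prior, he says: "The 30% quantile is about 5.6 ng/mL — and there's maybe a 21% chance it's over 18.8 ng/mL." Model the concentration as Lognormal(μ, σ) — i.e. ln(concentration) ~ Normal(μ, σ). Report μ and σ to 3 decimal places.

μ ≈ 2.200, σ ≈ 0.910

If T ~ Lognormal(μ,σ) then ln T ~ Normal(μ,σ), so the p-quantile of ln T is μ + z_p·σ.
ln(5.6) = 1.723 and ln(18.8) = 2.934; z_{0.3} = -0.5244, z_{0.79} = 0.8064.
σ = (2.934 − 1.723)/(0.8064 − (-0.5244)) = 0.910.
μ = 1.723 − (-0.5244)·0.910 = 2.200.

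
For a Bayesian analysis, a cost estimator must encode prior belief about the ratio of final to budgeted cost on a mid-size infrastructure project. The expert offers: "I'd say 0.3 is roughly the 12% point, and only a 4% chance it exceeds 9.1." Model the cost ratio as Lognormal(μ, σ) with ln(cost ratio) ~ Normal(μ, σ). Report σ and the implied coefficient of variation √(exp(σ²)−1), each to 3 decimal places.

σ ≈ 1.166, CV ≈ 1.702

If T ~ Lognormal(μ,σ) then ln T ~ Normal(μ,σ), so the p-quantile of ln T is μ + z_p·σ.
ln(0.3) = -1.204 and ln(9.1) = 2.208; z_{0.12} = -1.175, z_{0.96} = 1.751.
σ = (2.208 − -1.204)/(1.751 − (-1.175)) = 1.166.
μ = -1.204 − (-1.175)·1.166 = 0.166.
CV = √(exp(σ²)−1) = √(exp(1.3603)−1) = 1.702.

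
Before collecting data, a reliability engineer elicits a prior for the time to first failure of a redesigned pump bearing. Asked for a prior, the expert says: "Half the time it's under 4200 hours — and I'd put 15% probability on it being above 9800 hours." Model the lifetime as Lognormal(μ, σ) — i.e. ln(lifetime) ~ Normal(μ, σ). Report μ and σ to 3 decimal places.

If T ~ Lognormal(μ,σ) then ln T ~ Normal(μ,σ), so the p-quantile of ln T is μ + z_p·σ.
ln(4200) = 8.343 and ln(9800) = 9.19; z_{0.5} = 0, z_{0.85} = 1.036.
σ = (9.19 − 8.343)/(1.036 − (0)) = 0.818.
μ = 8.343 − (0)·0.818 = 8.343.

μ ≈ 8.343, σ ≈ 0.818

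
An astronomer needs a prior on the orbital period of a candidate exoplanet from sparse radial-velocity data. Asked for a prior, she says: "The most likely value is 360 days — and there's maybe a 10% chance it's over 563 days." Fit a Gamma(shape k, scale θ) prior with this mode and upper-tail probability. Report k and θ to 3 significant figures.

Gamma(k,θ) with k>1 has mode (k−1)θ, so θ = 360/(k−1).
Need P(X < 563) = 0.9 with θ tied to k this way. Start at k = 2, θ = 360: P(X<563) ≈ 0.463.
Too low — raise k to concentrate. Iterating converges to k ≈ 10.4.
Then θ = 360/(10.4−1) ≈ 38.4.

k ≈ 10.4, θ ≈ 38.4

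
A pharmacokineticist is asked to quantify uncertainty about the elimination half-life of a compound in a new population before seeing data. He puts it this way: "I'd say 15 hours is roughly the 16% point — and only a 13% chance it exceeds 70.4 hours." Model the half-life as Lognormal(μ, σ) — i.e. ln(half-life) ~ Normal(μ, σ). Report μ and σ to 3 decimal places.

μ ≈ 3.433, σ ≈ 0.729

If T ~ Lognormal(μ,σ) then ln T ~ Normal(μ,σ), so the p-quantile of ln T is μ + z_p·σ.
ln(15) = 2.708 and ln(70.4) = 4.254; z_{0.16} = -0.9945, z_{0.87} = 1.126.
σ = (4.254 − 2.708)/(1.126 − (-0.9945)) = 0.729.
μ = 2.708 − (-0.9945)·0.729 = 3.433.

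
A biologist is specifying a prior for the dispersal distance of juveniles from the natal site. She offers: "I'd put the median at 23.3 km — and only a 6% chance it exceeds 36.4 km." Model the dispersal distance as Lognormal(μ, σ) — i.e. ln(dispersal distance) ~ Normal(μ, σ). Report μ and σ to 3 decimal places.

μ ≈ 3.148, σ ≈ 0.287

If T ~ Lognormal(μ,σ) then ln T ~ Normal(μ,σ), so the p-quantile of ln T is μ + z_p·σ.
ln(23.3) = 3.148 and ln(36.4) = 3.595; z_{0.5} = 0, z_{0.94} = 1.555.
σ = (3.595 − 3.148)/(1.555 − (0)) = 0.287.
μ = 3.148 − (0)·0.287 = 3.148.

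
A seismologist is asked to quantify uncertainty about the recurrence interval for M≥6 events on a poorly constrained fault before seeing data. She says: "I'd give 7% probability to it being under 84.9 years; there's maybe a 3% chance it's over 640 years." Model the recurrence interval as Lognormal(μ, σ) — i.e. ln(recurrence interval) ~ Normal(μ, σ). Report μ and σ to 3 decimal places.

μ ≈ 5.330, σ ≈ 0.602

If T ~ Lognormal(μ,σ) then ln T ~ Normal(μ,σ), so the p-quantile of ln T is μ + z_p·σ.
ln(84.9) = 4.441 and ln(640) = 6.461; z_{0.07} = -1.476, z_{0.97} = 1.881.
σ = (6.461 − 4.441)/(1.881 − (-1.476)) = 0.602.
μ = 4.441 − (-1.476)·0.602 = 5.330.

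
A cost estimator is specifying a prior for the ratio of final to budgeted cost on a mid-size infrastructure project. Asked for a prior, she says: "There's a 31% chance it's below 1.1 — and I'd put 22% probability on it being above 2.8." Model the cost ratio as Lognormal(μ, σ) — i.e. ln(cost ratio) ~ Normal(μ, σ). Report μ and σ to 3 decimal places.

μ ≈ 0.461, σ ≈ 0.737

If T ~ Lognormal(μ,σ) then ln T ~ Normal(μ,σ), so the p-quantile of ln T is μ + z_p·σ.
ln(1.1) = 0.09531 and ln(2.8) = 1.03; z_{0.31} = -0.4959, z_{0.78} = 0.7722.
σ = (1.03 − 0.09531)/(0.7722 − (-0.4959)) = 0.737.
μ = 0.09531 − (-0.4959)·0.737 = 0.461.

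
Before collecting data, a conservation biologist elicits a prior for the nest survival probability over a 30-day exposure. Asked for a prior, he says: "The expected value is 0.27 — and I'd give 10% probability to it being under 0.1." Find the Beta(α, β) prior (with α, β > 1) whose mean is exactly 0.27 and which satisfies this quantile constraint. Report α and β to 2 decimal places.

α ≈ 2.42, β ≈ 6.55

With mean 0.27 fixed, write α = 0.27s, β = 0.73s where s = α+β.
Need P(θ < 0.1) = 0.1 under Beta(0.27s, 0.73s). Normal approximation: (q−m)/√(m(1−m)/s) ≈ z_{0.1} = -1.28, so s ≈ 0.27·0.73·(-1.28)²/(0.1−0.27)² = 11.2.
At s = 11.2: P(θ<0.1) ≈ 0.071. Adjusting to match 0.1 gives s ≈ 8.98.
So α = 0.27·8.98 ≈ 2.42, β = 0.73·8.98 ≈ 6.55.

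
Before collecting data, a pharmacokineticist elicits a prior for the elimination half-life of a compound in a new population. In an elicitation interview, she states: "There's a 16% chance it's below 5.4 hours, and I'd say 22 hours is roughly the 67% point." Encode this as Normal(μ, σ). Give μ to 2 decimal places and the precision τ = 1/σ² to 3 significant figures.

The p-quantile of Normal(μ,σ) is μ + z_p·σ, with z_{0.16} = -0.9945 and z_{0.67} = 0.4399.
Eliminate σ: μ = (z₂·x₁ − z₁·x₂)/(z₂ − z₁) = (0.4399·5.4 − (-0.9945)·22)/1.434 = 16.91.
Then σ = (x₂ − x₁)/(z₂ − z₁) = (22 − 5.4)/1.434 = 11.57.
Precision τ = 1/σ² = 1/11.57² = 0.00747.

μ = 16.91, τ = 0.00747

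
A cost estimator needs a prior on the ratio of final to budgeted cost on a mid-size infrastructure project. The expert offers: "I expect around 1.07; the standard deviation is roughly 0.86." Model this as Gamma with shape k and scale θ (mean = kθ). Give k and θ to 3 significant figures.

For Gamma(k, scale θ): mean = kθ, variance = kθ², so CV = 1/√k.
CV = SD/mean = 0.86/1.07 = 0.8037, hence k = 1/CV² = 1.55.
Then θ = mean/k = 1.07/1.55 = 0.691.

k ≈ 1.55, θ ≈ 0.691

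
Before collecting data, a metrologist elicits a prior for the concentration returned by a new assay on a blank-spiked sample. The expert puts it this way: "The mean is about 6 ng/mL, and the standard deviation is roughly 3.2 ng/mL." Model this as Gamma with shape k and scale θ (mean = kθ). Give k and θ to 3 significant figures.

For Gamma(k, scale θ): mean = kθ, variance = kθ², so CV = 1/√k.
CV = SD/mean = 3.2/6 = 0.5333, hence k = 1/CV² = 3.52.
Then θ = mean/k = 6/3.52 = 1.71.

k ≈ 3.52, θ ≈ 1.71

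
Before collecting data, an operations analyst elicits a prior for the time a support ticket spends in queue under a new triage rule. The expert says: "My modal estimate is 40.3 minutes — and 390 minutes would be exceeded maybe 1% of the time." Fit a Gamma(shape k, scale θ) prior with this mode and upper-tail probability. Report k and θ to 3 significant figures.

Gamma(k,θ) with k>1 has mode (k−1)θ, so θ = 40.3/(k−1).
Need P(X < 390) = 0.99 with θ tied to k this way. Start at k = 2, θ = 40.3: P(X<390) ≈ 0.999.
Too high — lower k to spread out. Iterating converges to k ≈ 1.61.
Then θ = 40.3/(1.61−1) ≈ 66.2.

k ≈ 1.61, θ ≈ 66.2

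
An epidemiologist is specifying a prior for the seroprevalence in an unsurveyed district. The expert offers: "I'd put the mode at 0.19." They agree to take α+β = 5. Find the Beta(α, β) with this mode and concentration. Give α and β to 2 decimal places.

α = 1.57, β = 3.43

For α,β > 1 the Beta mode is (α−1)/(α+β−2). With α+β = 5, the mode is (α−1)/3.
Set (α−1)/3 = 0.19 → α = 1 + 0.19·3 = 1.57.
β = 5 − α = 3.43.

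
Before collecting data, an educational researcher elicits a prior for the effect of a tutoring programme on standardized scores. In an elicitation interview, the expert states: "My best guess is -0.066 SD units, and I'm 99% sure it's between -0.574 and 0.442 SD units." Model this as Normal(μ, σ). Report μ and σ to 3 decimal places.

μ = -0.066, σ = 0.197

A symmetric 99% interval runs μ ± z·σ with z = 2.576.
Half-width = 0.508, so σ = 0.508/2.576 = 0.197.
μ is the stated best guess, -0.066.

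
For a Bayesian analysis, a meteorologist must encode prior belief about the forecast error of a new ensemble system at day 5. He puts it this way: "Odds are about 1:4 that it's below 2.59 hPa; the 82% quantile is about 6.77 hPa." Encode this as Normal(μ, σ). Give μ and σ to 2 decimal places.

The p-quantile of Normal(μ,σ) is μ + z_p·σ, with z_{0.2} = -0.8416 and z_{0.82} = 0.9154.
Eliminate σ: μ = (z₂·x₁ − z₁·x₂)/(z₂ − z₁) = (0.9154·2.59 − (-0.8416)·6.77)/1.757 = 4.59.
Then σ = (x₂ − x₁)/(z₂ − z₁) = (6.77 − 2.59)/1.757 = 2.38.

μ = 4.59, σ = 2.38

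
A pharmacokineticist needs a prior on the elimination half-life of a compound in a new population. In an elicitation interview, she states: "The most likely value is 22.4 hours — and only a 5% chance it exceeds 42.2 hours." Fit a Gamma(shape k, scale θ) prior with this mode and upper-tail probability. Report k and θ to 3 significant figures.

k ≈ 7.93, θ ≈ 3.23

Gamma(k,θ) with k>1 has mode (k−1)θ, so θ = 22.4/(k−1).
Need P(X < 42.2) = 0.95 with θ tied to k this way. Start at k = 2, θ = 22.4: P(X<42.2) ≈ 0.562.
Too low — raise k to concentrate. Iterating converges to k ≈ 7.93.
Then θ = 22.4/(7.93−1) ≈ 3.23.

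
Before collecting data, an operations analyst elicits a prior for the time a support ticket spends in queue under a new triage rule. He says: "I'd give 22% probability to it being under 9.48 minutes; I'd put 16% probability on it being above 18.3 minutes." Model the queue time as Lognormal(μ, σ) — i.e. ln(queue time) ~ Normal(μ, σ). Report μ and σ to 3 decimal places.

μ ≈ 2.537, σ ≈ 0.372

If T ~ Lognormal(μ,σ) then ln T ~ Normal(μ,σ), so the p-quantile of ln T is μ + z_p·σ.
ln(9.48) = 2.249 and ln(18.3) = 2.907; z_{0.22} = -0.7722, z_{0.84} = 0.9945.
σ = (2.907 − 2.249)/(0.9945 − (-0.7722)) = 0.372.
μ = 2.249 − (-0.7722)·0.372 = 2.537.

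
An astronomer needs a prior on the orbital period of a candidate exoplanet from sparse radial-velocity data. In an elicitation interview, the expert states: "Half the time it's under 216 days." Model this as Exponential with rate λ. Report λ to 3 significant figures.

λ ≈ 0.00321

Exponential median = ln 2 / λ, so λ = ln 2 / 216.0 = 0.00321.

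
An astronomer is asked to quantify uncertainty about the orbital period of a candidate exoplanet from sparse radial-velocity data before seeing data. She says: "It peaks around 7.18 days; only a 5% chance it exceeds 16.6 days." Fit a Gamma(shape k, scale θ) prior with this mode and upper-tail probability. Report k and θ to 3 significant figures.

Gamma(k,θ) with k>1 has mode (k−1)θ, so θ = 7.18/(k−1).
Need P(X < 16.6) = 0.95 with θ tied to k this way. Start at k = 2, θ = 7.18: P(X<16.6) ≈ 0.672.
Too low — raise k to concentrate. Iterating converges to k ≈ 4.9.
Then θ = 7.18/(4.9−1) ≈ 1.84.

k ≈ 4.9, θ ≈ 1.84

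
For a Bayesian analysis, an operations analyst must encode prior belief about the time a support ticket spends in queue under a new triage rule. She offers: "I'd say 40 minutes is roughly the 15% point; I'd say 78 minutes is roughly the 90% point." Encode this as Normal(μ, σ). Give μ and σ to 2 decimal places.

μ = 56.99, σ = 16.39

The p-quantile of Normal(μ,σ) is μ + z_p·σ, with z_{0.15} = -1.036 and z_{0.9} = 1.282.
Eliminate σ: μ = (z₂·x₁ − z₁·x₂)/(z₂ − z₁) = (1.282·40 − (-1.036)·78)/2.318 = 56.99.
Then σ = (x₂ − x₁)/(z₂ − z₁) = (78 − 40)/2.318 = 16.39.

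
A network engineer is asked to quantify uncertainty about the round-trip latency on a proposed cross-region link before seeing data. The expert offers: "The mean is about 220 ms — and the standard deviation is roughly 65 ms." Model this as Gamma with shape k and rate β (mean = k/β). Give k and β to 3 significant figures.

k ≈ 11.5, β ≈ 0.0521

For Gamma(k, rate β): mean = k/β, variance = k/β², so CV = 1/√k.
CV = SD/mean = 65/220 = 0.2955, hence k = 1/CV² = 11.5.
Then β = k/mean = 11.5/220 = 0.0521.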